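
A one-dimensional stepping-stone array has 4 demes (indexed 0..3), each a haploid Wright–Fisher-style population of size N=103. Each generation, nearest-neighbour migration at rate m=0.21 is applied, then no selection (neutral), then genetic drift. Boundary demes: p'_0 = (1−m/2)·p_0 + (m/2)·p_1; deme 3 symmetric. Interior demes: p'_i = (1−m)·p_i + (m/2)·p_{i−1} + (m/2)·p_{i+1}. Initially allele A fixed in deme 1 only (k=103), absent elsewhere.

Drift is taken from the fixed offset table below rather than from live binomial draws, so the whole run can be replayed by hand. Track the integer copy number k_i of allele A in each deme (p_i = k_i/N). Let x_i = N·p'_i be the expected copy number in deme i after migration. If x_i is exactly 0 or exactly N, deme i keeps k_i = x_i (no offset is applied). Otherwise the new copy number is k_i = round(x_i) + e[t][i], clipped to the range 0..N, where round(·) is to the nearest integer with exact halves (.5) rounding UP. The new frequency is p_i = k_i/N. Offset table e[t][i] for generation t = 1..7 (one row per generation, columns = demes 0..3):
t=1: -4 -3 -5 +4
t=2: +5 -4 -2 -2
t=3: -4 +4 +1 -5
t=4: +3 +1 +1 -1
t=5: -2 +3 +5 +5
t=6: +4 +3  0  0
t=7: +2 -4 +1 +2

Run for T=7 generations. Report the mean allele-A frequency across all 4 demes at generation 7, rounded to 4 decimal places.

t=0: k=[0 103 0 0]
t=1: x=[10.8150 81.3700 10.8150 0.0000] k=[7 78 6 0]
t=2: x=[14.4550 62.9850 12.9300 0.6300] k=[19 59 11 0]
t=3: x=[23.2000 49.7600 14.8850 1.1550] k=[19 54 16 0]
t=4: x=[22.6750 46.3350 18.3100 1.6800] k=[26 47 19 1]
t=5: x=[28.2050 41.8550 20.0500 2.8900] k=[26 45 25 8]
t=6: x=[27.9950 40.9050 25.3150 9.7850] k=[32 44 25 10]
t=7: x=[33.2600 40.7450 25.4200 11.5750] k=[35 37 26 14]

0.2718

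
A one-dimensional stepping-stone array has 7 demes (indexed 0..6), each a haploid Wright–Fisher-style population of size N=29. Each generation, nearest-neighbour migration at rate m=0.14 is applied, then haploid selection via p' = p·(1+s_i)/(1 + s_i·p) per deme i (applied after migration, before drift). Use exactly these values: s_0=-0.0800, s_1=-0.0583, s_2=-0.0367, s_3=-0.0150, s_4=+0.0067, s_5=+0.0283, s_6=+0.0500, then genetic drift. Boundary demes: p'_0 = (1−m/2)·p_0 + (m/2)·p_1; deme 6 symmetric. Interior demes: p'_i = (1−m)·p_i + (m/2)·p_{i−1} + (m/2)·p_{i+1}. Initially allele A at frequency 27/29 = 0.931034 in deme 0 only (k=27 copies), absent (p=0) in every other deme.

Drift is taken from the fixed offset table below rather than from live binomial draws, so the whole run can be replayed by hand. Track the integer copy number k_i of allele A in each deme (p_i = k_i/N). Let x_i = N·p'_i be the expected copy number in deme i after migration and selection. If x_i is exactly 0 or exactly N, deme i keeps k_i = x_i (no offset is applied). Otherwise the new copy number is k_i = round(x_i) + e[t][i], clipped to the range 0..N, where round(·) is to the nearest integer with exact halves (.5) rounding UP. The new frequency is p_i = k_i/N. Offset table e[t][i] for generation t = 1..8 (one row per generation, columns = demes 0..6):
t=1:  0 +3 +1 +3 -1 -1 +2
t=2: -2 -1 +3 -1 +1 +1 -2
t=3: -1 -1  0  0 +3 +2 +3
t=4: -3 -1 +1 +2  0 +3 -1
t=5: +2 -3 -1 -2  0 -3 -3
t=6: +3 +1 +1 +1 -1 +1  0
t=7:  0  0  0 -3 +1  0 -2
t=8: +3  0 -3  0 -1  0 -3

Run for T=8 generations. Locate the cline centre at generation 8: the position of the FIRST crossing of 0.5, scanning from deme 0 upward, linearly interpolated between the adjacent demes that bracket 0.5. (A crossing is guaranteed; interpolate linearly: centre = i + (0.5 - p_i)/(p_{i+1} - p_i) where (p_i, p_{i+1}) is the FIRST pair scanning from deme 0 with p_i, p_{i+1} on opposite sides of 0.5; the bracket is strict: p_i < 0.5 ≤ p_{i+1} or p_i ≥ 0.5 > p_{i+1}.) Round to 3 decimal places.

0.125

t=0: k=[27 0 0 0 0 0 0]
t=1: x=[24.8205 1.7866 0.0000 0.0000 0.0000 0.0000 0.0000] k=[25 5 0 0 0 0 0]
t=2: x=[23.2240 5.7674 0.3373 0.0000 0.0000 0.0000 0.0000] k=[21 5 3 0 0 0 0]
t=3: x=[19.3508 5.6999 2.8330 0.2069 0.0000 0.0000 0.0000] k=[18 5 3 0 0 0 0]
t=4: x=[16.5007 5.4974 2.8330 0.2069 0.0000 0.0000 0.0000] k=[14 4 4 2 0 0 0]
t=5: x=[12.7020 4.4682 3.7366 1.9720 0.1409 0.0000 0.0000] k=[15 1 3 0 0 0 0]
t=6: x=[13.4173 2.0049 2.5613 0.2069 0.0000 0.0000 0.0000] k=[16 3 4 1 0 0 0]
t=7: x=[14.4858 3.7782 3.6004 1.1236 0.0705 0.0000 0.0000] k=[14 4 4 0 1 0 0]
t=8: x=[12.7020 4.4682 3.6004 0.3448 0.8656 0.0720 0.0000] k=[16 4 1 0 0 0 0]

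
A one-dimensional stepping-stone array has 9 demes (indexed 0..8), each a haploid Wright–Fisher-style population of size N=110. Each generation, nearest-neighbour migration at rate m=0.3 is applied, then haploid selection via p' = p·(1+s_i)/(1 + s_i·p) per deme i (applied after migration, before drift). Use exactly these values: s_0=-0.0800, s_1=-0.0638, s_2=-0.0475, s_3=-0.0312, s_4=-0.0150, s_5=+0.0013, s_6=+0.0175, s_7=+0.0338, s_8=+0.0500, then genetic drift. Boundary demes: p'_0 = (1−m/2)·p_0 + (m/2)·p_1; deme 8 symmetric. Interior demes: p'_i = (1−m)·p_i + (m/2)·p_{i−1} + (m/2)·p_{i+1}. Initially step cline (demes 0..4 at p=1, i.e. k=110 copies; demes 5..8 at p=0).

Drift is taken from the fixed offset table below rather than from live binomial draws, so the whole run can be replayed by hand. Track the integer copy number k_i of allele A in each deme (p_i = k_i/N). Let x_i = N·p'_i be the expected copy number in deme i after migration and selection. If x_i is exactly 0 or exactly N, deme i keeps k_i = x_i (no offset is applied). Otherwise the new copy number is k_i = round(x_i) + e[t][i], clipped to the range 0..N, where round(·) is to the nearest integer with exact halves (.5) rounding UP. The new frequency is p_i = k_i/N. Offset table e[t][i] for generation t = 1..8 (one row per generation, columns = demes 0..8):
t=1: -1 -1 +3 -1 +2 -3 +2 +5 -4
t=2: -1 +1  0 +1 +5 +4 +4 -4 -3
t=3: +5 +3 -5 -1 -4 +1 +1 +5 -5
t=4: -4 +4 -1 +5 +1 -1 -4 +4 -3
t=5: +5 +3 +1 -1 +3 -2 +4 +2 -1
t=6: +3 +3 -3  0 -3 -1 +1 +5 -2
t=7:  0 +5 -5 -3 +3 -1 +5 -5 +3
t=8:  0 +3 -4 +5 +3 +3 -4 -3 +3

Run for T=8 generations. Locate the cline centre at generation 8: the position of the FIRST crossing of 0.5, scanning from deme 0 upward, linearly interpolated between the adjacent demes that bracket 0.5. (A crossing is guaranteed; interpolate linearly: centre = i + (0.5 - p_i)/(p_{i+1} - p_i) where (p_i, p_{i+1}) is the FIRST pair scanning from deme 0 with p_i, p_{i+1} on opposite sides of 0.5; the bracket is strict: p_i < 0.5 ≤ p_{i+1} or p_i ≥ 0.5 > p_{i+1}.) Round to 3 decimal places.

4.667

t=0: k=[110 110 110 110 110 0 0 0 0]
t=1: x=[110.0000 110.0000 110.0000 110.0000 93.2869 16.5182 0.0000 0.0000 0.0000] k=[110 110 110 110 95 14 0 0 0]
t=2: x=[110.0000 110.0000 110.0000 107.6791 84.8077 24.0744 2.1360 0.0000 0.0000] k=[110 110 110 109 90 28 6 0 0]
t=3: x=[110.0000 110.0000 109.8425 106.1850 83.2452 34.0305 8.5356 0.9302 0.0000] k=[110 110 105 105 79 35 10 6 0]
t=4: x=[110.0000 109.1993 105.5466 100.8373 75.9457 37.8823 13.3522 5.8824 0.9446] k=[110 110 105 106 77 37 9 10 0]
t=5: x=[110.0000 109.1993 105.7035 101.2480 74.9903 38.8326 13.5548 8.6101 1.5739] k=[110 110 107 100 78 37 18 11 1]
t=6: x=[110.0000 109.5195 106.2266 97.4007 74.7892 40.3332 20.0832 10.8713 2.6220] k=[110 110 103 97 72 39 21 16 1]
t=7: x=[110.0000 108.8792 102.8307 93.7151 70.4179 41.2835 23.2667 14.9236 3.4075] k=[110 110 98 91 73 40 28 10 6]
t=8: x=[110.0000 108.0795 98.2489 88.8131 70.3676 43.1841 27.4559 12.4626 6.9093] k=[110 110 94 94 73 46 23 9 10]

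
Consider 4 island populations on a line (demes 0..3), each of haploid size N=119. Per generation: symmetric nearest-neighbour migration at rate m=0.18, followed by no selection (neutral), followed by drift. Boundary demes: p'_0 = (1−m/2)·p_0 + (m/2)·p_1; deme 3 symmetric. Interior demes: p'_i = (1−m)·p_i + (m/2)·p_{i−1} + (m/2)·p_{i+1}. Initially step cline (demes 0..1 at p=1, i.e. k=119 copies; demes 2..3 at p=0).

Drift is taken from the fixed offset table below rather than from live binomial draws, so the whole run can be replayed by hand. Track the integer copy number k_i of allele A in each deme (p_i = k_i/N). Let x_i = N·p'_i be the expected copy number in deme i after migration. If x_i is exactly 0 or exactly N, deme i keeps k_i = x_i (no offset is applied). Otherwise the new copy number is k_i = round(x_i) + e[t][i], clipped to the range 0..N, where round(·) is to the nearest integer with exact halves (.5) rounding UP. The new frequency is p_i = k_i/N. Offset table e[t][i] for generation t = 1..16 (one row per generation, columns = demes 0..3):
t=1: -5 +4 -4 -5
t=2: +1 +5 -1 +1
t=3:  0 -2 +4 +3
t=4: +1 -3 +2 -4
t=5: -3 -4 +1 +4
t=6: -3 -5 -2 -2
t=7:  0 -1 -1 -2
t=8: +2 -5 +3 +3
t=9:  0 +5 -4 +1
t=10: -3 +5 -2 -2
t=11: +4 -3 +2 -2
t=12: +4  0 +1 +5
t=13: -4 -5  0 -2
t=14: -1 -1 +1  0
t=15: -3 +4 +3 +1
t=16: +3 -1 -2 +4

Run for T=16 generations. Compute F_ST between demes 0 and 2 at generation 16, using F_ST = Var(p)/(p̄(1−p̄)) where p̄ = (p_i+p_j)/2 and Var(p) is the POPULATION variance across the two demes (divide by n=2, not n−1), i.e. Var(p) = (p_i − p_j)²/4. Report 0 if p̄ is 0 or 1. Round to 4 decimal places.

t=0: k=[119 119 0 0]
t=1: x=[119.0000 108.2900 10.7100 0.0000] k=[119 112 7 0]
t=2: x=[118.3700 103.1800 15.8200 0.6300] k=[119 108 15 2]
t=3: x=[118.0100 100.6200 22.2000 3.1700] k=[118 99 26 6]
t=4: x=[116.2900 94.1400 30.7700 7.8000] k=[117 91 33 4]
t=5: x=[114.6600 88.1200 35.6100 6.6100] k=[112 84 37 11]
t=6: x=[109.4800 82.2900 38.8900 13.3400] k=[106 77 37 11]
t=7: x=[103.3900 76.0100 38.2600 13.3400] k=[103 75 37 11]
t=8: x=[100.4800 74.1000 38.0800 13.3400] k=[102 69 41 16]
t=9: x=[99.0300 69.4500 41.2700 18.2500] k=[99 74 37 19]
t=10: x=[96.7500 72.9200 38.7100 20.6200] k=[94 78 37 19]
t=11: x=[92.5600 75.7500 39.0700 20.6200] k=[97 73 41 19]
t=12: x=[94.8400 72.2800 41.9000 20.9800] k=[99 72 43 26]
t=13: x=[96.5700 71.8200 44.0800 27.5300] k=[93 67 44 26]
t=14: x=[90.6600 67.2700 44.4500 27.6200] k=[90 66 45 28]
t=15: x=[87.8400 66.2700 45.3600 29.5300] k=[85 70 48 31]
t=16: x=[83.6500 69.3700 48.4500 32.5300] k=[87 68 46 37]

0.1204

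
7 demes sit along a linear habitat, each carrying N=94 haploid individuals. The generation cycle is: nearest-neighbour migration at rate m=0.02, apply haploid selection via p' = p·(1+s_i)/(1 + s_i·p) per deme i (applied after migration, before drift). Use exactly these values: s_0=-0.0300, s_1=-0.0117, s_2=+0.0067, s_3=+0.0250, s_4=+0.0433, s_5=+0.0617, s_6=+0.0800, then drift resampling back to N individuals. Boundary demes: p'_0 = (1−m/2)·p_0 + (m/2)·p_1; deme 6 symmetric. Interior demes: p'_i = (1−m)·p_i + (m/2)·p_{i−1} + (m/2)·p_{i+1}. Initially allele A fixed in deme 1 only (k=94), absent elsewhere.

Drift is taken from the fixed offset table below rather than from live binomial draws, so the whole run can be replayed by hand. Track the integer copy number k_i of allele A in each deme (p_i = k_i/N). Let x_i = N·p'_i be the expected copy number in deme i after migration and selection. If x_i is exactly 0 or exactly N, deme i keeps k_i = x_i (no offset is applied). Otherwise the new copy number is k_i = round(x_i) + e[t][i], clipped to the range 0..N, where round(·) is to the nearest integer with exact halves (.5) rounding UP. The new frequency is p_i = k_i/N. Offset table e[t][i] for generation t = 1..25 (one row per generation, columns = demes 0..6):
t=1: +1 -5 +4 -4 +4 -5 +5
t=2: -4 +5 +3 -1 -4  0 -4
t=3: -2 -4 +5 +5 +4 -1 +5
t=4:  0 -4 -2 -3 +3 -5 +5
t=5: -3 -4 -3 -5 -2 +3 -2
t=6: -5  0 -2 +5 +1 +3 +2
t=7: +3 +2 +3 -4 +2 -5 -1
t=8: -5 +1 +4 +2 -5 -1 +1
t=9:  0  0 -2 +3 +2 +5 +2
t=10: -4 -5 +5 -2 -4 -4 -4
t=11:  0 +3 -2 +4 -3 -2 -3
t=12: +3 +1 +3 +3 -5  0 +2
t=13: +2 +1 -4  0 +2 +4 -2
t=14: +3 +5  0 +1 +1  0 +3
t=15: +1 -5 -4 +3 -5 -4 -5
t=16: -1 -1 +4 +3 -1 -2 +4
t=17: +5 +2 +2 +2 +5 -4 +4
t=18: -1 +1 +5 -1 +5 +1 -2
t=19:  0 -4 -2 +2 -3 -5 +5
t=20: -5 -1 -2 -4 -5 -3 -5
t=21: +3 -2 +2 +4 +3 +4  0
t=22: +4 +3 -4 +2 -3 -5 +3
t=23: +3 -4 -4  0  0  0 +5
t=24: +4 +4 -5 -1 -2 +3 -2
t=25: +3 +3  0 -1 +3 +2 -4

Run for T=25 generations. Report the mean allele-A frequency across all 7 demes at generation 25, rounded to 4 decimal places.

t=0: k=[0 94 0 0 0 0 0]
t=1: x=[0.9121 92.0982 0.9462 0.0000 0.0000 0.0000 0.0000] k=[2 87 5 0 0 0 0]
t=2: x=[2.7670 85.2369 5.8063 0.0512 0.0000 0.0000 0.0000] k=[0 90 9 0 0 0 0]
t=3: x=[0.8733 88.2266 9.7783 0.0922 0.0000 0.0000 0.0000] k=[0 84 15 5 0 0 0]
t=4: x=[0.8150 82.3504 15.6770 5.1693 0.0522 0.0000 0.0000] k=[1 78 14 2 3 0 0]
t=5: x=[1.7179 76.4224 14.6022 2.1820 3.0840 0.0319 0.0000] k=[0 72 12 0 1 3 0]
t=6: x=[0.6986 70.4730 12.5525 0.1332 1.0532 3.1260 0.0324] k=[0 70 11 5 2 6 2]
t=7: x=[0.6792 68.4918 11.5977 5.1489 2.1576 6.2609 2.1994] k=[4 70 15 1 4 1 1]
t=8: x=[4.5269 68.5723 15.4962 1.1989 4.1032 1.0928 1.0791] k=[0 70 19 3 0 0 2]
t=9: x=[0.6792 68.5723 19.4528 3.2056 0.0313 0.0212 2.1348] k=[1 69 17 6 2 5 4]
t=10: x=[1.6305 67.5770 17.5049 6.2117 2.1576 5.2489 4.3161] k=[0 63 23 4 0 1 0]
t=11: x=[0.6112 61.7210 23.3269 4.2491 0.0522 1.0398 0.0108] k=[1 65 21 8 0 0 0]
t=12: x=[1.5916 63.6788 21.4202 8.2336 0.0835 0.0000 0.0000] k=[5 65 24 11 0 0 0]
t=13: x=[5.4417 63.7491 24.4004 11.2625 0.1148 0.0000 0.0000] k=[7 65 20 11 2 0 0]
t=14: x=[7.3704 63.7290 20.4667 11.2421 2.1576 0.0212 0.0000] k=[10 69 20 12 3 0 0]
t=15: x=[10.3071 67.6976 20.5169 12.2507 3.1880 0.0319 0.0000] k=[11 63 17 15 0 0 0]
t=16: x=[11.2156 61.7712 17.5351 15.1817 0.1565 0.0000 0.0000] k=[10 61 22 18 0 0 0]
t=17: x=[10.2290 59.8445 22.4640 18.2200 0.1878 0.0000 0.0000] k=[15 62 24 20 5 0 0]
t=18: x=[15.0804 60.8981 24.4606 20.2800 5.3084 0.0531 0.0000] k=[14 62 29 19 10 1 0]
t=19: x=[14.1108 60.9382 29.3647 19.3872 10.3852 1.1458 0.0108] k=[14 57 27 21 7 0 5]
t=20: x=[14.0619 56.0039 27.3694 21.3244 7.3522 0.1274 5.3236] k=[9 55 25 17 2 0 0]
t=21: x=[9.2040 53.9697 25.3434 17.2755 2.2201 0.0212 0.0000] k=[12 52 27 21 5 4 0]
t=22: x=[12.0758 51.0757 27.3192 21.3041 5.3603 4.2040 0.0432] k=[16 54 23 23 2 0 3]
t=23: x=[15.9721 53.0382 23.4273 23.2190 2.2825 0.0531 3.1995] k=[19 49 19 23 2 0 8]
t=24: x=[18.8370 48.1236 19.4428 23.1785 2.2825 0.1062 8.4963] k=[23 52 14 22 0 3 6]
t=25: x=[22.7605 51.0556 14.5419 22.1149 0.2608 3.1788 6.4150] k=[26 54 15 21 3 5 2]

0.1915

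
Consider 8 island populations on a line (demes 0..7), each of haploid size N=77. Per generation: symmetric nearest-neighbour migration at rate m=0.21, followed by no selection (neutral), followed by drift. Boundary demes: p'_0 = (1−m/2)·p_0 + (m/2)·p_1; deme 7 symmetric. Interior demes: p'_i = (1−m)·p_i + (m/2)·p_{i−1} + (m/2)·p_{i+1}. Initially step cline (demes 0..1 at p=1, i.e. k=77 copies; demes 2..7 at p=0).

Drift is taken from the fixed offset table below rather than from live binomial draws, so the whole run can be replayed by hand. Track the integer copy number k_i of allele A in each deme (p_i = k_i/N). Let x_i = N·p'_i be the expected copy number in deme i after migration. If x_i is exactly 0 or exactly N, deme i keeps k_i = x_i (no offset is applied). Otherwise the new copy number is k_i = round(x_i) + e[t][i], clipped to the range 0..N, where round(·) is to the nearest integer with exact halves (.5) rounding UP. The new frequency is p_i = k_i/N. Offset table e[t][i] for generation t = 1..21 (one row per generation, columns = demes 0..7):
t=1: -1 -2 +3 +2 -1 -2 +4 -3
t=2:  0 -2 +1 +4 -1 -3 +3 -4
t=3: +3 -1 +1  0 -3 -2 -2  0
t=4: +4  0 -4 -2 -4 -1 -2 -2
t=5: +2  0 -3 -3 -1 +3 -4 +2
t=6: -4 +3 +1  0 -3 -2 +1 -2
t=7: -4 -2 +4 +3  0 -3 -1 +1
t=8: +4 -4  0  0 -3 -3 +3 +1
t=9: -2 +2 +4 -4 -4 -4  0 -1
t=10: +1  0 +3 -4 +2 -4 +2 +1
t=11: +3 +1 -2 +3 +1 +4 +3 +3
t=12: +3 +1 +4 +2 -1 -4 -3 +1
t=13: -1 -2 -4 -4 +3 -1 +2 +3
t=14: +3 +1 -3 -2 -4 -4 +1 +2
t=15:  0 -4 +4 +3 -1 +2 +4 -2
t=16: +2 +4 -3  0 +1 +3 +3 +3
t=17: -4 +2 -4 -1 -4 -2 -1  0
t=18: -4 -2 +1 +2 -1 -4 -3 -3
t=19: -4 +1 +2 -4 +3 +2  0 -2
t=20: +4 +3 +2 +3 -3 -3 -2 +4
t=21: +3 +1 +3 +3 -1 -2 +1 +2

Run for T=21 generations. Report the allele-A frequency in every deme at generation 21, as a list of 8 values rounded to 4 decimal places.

t=0: k=[77 77 0 0 0 0 0 0]
t=1: x=[77.0000 68.9150 8.0850 0.0000 0.0000 0.0000 0.0000 0.0000] k=[77 67 11 0 0 0 0 0]
t=2: x=[75.9500 62.1700 15.7250 1.1550 0.0000 0.0000 0.0000 0.0000] k=[76 60 17 5 0 0 0 0]
t=3: x=[74.3200 57.1650 20.2550 5.7350 0.5250 0.0000 0.0000 0.0000] k=[77 56 21 6 0 0 0 0]
t=4: x=[74.7950 54.5300 23.1000 6.9450 0.6300 0.0000 0.0000 0.0000] k=[77 55 19 5 0 0 0 0]
t=5: x=[74.6900 53.5300 21.3100 5.9450 0.5250 0.0000 0.0000 0.0000] k=[77 54 18 3 0 0 0 0]
t=6: x=[74.5850 52.6350 20.2050 4.2600 0.3150 0.0000 0.0000 0.0000] k=[71 56 21 4 0 0 0 0]
t=7: x=[69.4250 53.9000 22.8900 5.3650 0.4200 0.0000 0.0000 0.0000] k=[65 52 27 8 0 0 0 0]
t=8: x=[63.6350 50.7400 27.6300 9.1550 0.8400 0.0000 0.0000 0.0000] k=[68 47 28 9 0 0 0 0]
t=9: x=[65.7950 47.2100 28.0000 10.0500 0.9450 0.0000 0.0000 0.0000] k=[64 49 32 6 0 0 0 0]
t=10: x=[62.4250 48.7900 31.0550 8.1000 0.6300 0.0000 0.0000 0.0000] k=[63 49 34 4 3 0 0 0]
t=11: x=[61.5300 48.8950 32.4250 7.0450 2.7900 0.3150 0.0000 0.0000] k=[65 50 30 10 4 4 0 0]
t=12: x=[63.4250 49.4750 30.0000 11.4700 4.6300 3.5800 0.4200 0.0000] k=[66 50 34 13 4 0 0 0]
t=13: x=[64.3200 50.0000 33.4750 14.2600 4.5250 0.4200 0.0000 0.0000] k=[63 48 29 10 8 0 0 0]
t=14: x=[61.4250 47.5800 29.0000 11.7850 7.3700 0.8400 0.0000 0.0000] k=[64 49 26 10 3 0 0 0]
t=15: x=[62.4250 48.1600 26.7350 10.9450 3.4200 0.3150 0.0000 0.0000] k=[62 44 31 14 2 2 0 0]
t=16: x=[60.1100 44.5250 30.5800 14.5250 3.2600 1.7900 0.2100 0.0000] k=[62 49 28 15 4 5 3 0]
t=17: x=[60.6350 48.1600 28.8400 15.2100 5.2600 4.6850 2.8950 0.3150] k=[57 50 25 14 1 3 2 0]
t=18: x=[56.2650 48.1100 26.4700 13.7900 2.5750 2.6850 1.8950 0.2100] k=[52 46 27 16 2 0 0 0]
t=19: x=[51.3700 44.6350 27.8400 15.6850 3.2600 0.2100 0.0000 0.0000] k=[47 46 30 12 6 2 0 0]
t=20: x=[46.8950 44.4250 29.7900 13.2600 6.2100 2.2100 0.2100 0.0000] k=[51 47 32 16 3 0 0 0]
t=21: x=[50.5800 45.8450 31.8950 16.3150 4.0500 0.3150 0.0000 0.0000] k=[54 47 35 19 3 0 0 0]

[0.7013, 0.6104, 0.4545, 0.2468, 0.0390, 0.0000, 0.0000, 0.0000]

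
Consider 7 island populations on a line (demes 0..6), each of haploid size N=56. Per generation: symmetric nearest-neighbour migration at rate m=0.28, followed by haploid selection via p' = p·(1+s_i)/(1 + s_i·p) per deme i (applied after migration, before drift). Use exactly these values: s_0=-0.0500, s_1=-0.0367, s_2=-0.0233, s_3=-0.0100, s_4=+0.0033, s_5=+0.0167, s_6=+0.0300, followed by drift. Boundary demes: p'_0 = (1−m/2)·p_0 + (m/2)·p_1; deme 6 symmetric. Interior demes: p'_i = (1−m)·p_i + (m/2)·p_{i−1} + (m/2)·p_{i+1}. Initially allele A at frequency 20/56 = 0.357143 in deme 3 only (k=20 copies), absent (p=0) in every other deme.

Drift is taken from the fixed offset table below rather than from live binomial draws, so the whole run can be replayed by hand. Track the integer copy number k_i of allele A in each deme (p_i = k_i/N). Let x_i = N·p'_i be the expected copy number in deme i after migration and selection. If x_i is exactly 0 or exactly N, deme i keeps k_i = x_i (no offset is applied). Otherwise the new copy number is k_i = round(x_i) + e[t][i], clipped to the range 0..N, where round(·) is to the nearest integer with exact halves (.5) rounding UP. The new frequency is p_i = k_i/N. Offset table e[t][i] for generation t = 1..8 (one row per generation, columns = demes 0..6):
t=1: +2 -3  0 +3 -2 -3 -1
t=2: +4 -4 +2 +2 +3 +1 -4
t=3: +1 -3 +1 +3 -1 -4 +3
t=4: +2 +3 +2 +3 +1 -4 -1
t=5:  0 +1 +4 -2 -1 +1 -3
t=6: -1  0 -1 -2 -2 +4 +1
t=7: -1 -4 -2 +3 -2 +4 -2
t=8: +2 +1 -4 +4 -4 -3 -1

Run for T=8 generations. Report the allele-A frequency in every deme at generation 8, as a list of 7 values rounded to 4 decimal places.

[0.0357, 0.0536, 0.0536, 0.2500, 0.0179, 0.0714, 0.0000]

t=0: k=[0 0 0 20 0 0 0]
t=1: x=[0.0000 0.0000 2.7379 14.2928 2.8088 0.0000 0.0000] k=[0 0 3 17 1 0 0]
t=2: x=[0.0000 0.4047 4.4426 12.7010 3.1097 0.1423 0.0000] k=[0 0 6 15 6 1 0]
t=3: x=[0.0000 0.8096 6.2872 12.3828 6.5791 1.5853 0.1442] k=[0 0 7 15 6 0 3]
t=4: x=[0.0000 0.9446 6.9944 12.5220 6.4388 1.2806 2.6537] k=[0 4 9 16 7 0 2]
t=5: x=[0.5323 3.9989 9.0989 13.6560 7.3009 1.2806 1.7700] k=[1 5 13 12 6 2 0]
t=6: x=[1.4841 5.3755 11.5227 11.2096 6.2984 2.3165 0.2884] k=[0 5 11 9 4 6 1]
t=7: x=[0.6654 4.9681 9.6896 8.5072 4.9950 5.0962 1.7494] k=[0 1 8 12 3 9 0]
t=8: x=[0.1330 1.7746 7.4268 10.0966 5.1153 7.0008 1.2969] k=[2 3 3 14 1 4 0]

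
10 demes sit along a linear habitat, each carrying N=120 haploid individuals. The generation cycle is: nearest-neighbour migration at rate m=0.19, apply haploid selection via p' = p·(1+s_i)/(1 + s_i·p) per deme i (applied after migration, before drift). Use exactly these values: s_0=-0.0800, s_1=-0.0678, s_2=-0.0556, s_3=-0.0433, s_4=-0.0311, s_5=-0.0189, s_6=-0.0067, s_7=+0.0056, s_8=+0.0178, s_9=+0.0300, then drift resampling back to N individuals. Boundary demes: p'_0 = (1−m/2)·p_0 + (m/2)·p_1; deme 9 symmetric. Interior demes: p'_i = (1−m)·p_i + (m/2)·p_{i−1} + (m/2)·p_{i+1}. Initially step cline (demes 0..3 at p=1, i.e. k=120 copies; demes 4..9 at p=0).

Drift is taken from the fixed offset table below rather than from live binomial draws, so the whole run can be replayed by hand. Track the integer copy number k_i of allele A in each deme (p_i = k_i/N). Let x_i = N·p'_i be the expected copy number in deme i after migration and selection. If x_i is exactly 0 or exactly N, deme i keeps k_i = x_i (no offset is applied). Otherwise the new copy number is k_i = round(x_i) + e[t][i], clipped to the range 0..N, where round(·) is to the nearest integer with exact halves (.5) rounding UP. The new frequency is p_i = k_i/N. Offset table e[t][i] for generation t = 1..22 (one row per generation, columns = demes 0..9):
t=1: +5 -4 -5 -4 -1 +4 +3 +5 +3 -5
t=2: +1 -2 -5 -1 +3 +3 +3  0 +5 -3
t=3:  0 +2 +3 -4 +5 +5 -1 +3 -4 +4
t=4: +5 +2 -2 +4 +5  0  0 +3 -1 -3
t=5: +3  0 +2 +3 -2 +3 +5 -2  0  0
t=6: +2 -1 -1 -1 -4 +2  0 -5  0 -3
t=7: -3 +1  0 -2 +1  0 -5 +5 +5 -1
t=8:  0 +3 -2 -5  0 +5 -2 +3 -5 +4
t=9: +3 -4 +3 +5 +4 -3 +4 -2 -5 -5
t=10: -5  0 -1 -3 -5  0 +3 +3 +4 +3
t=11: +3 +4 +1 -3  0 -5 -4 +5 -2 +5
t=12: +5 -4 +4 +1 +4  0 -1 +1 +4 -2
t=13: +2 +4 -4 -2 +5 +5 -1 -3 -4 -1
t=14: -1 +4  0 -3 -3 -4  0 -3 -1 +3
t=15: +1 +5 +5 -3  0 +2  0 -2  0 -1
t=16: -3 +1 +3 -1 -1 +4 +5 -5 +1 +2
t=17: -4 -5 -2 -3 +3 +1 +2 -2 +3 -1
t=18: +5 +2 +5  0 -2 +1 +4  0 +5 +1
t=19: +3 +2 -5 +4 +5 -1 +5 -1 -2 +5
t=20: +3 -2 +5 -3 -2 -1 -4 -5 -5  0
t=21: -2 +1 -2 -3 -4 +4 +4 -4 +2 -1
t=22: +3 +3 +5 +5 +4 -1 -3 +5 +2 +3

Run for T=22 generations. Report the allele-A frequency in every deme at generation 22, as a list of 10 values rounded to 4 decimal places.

t=0: k=[120 120 120 120 0 0 0 0 0 0]
t=1: x=[120.0000 120.0000 120.0000 108.1351 11.0782 0.0000 0.0000 0.0000 0.0000 0.0000] k=[120 120 120 104 10 0 0 0 0 0]
t=2: x=[120.0000 120.0000 118.3917 95.7446 17.5024 0.9322 0.0000 0.0000 0.0000 0.0000] k=[120 120 113 95 21 4 0 0 0 0]
t=3: x=[120.0000 119.2869 111.5149 88.6660 25.7699 5.1403 0.3775 0.0000 0.0000 0.0000] k=[120 120 115 85 31 10 0 0 0 0]
t=4: x=[120.0000 119.4906 112.2190 81.5730 33.3686 10.8551 0.9437 0.0000 0.0000 0.0000] k=[120 120 110 86 38 11 1 0 0 0]
t=5: x=[120.0000 118.9815 108.0693 82.5899 39.1570 12.4012 1.8428 0.0955 0.0000 0.0000] k=[120 119 110 86 37 15 7 0 0 0]
t=6: x=[119.8967 118.1140 107.9698 82.4932 38.7317 16.0627 7.0503 0.6687 0.0000 0.0000] k=[120 117 107 81 35 18 7 0 0 0]
t=7: x=[119.6903 116.0772 104.7339 77.8983 36.9423 18.2725 7.3336 0.6687 0.0000 0.0000] k=[117 117 105 76 38 18 2 6 0 0]
t=8: x=[116.7462 115.5700 102.5491 73.8949 38.8751 18.0850 3.8747 5.0771 0.5801 0.0000] k=[117 119 101 69 39 23 2 8 0 0]
t=9: x=[116.9519 116.8945 98.6857 67.8890 39.4885 22.1780 4.5356 6.7053 0.7734 0.0000] k=[120 113 102 73 43 19 9 5 0 0]
t=10: x=[119.2775 112.1185 99.3295 71.6326 42.6971 20.0098 9.5110 4.9313 0.4834 0.0000] k=[114 112 98 69 38 20 13 8 4 0]
t=11: x=[113.3018 110.2493 95.4777 67.5066 38.4053 20.7159 13.1113 8.1373 4.0688 0.3914] k=[116 114 96 65 38 16 9 13 2 5]
t=12: x=[115.4594 111.9697 93.6061 64.0603 37.6539 17.1427 9.9833 11.6335 3.3876 4.8507] k=[120 108 98 65 42 17 9 13 7 3]
t=13: x=[118.7619 107.4211 94.6914 64.6324 40.9535 18.3169 10.0778 12.1107 7.3102 3.4785] k=[120 111 91 63 46 23 9 9 3 2]
t=14: x=[119.0712 109.2896 88.9414 62.7213 44.5416 23.4924 10.2667 8.4739 3.5350 2.1567] k=[118 113 89 60 42 19 10 5 3 5]
t=15: x=[117.3146 110.6047 87.1788 59.7171 40.6713 20.0098 10.3164 5.3133 3.4384 4.9483] k=[118 116 92 57 41 22 10 3 3 4]
t=16: x=[117.6233 113.4911 89.6771 57.4784 39.8695 22.3163 10.4109 3.6849 3.1486 4.0182] k=[115 114 93 56 39 26 15 0 4 6]
t=17: x=[114.4823 111.5658 90.2177 56.5749 38.5487 25.8014 14.5339 1.8150 3.8756 5.9756] k=[110 107 88 54 42 27 17 0 7 5]
t=18: x=[108.9034 104.5598 85.1782 54.7698 40.8594 27.0729 16.2404 2.2925 6.2487 5.3388] k=[114 107 90 55 39 28 20 2 11 6]
t=19: x=[112.7903 105.1609 86.9375 55.4826 38.6427 27.8746 18.9425 4.5896 9.8280 6.6585] k=[116 107 82 59 44 27 24 4 8 12]
t=20: x=[114.7413 104.5598 80.6931 58.4324 42.9350 27.9191 22.2628 6.3133 8.1327 11.9339] k=[118 103 86 55 41 27 18 1 3 12]
t=21: x=[116.2864 101.7499 83.2274 55.2931 40.1515 27.0729 17.1410 2.8203 3.7282 11.4475] k=[114 103 81 52 36 31 21 0 6 10]
t=22: x=[112.3813 100.8520 78.8015 51.9274 36.2408 30.0928 19.8434 2.5791 5.9083 9.8848] k=[115 104 84 57 40 29 17 8 8 13]

[0.9583, 0.8667, 0.7000, 0.4750, 0.3333, 0.2417, 0.1417, 0.0667, 0.0667, 0.1083]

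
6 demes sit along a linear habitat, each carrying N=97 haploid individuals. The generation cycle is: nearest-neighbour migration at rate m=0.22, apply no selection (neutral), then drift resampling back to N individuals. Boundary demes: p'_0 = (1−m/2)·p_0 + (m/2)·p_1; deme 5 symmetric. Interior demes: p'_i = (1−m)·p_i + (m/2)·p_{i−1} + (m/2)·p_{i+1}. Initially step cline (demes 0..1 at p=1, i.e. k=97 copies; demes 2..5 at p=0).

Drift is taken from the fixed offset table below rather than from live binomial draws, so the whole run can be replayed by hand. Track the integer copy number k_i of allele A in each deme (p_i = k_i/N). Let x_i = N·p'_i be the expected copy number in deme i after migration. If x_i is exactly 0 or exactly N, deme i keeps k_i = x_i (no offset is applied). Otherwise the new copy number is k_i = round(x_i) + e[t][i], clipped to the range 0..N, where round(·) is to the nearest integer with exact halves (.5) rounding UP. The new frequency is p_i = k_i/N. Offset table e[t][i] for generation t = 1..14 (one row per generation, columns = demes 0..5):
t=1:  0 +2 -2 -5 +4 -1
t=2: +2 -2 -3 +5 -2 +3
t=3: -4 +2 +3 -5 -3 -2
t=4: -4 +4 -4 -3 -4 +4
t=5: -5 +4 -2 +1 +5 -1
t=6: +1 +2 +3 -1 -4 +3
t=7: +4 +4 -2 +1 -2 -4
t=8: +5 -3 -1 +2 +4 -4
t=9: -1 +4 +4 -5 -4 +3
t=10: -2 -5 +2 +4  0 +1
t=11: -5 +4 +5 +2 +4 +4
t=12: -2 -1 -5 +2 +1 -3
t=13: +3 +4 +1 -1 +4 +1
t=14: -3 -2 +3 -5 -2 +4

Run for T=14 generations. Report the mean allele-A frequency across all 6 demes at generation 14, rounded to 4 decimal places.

0.3643

t=0: k=[97 97 0 0 0 0]
t=1: x=[97.0000 86.3300 10.6700 0.0000 0.0000 0.0000] k=[97 88 9 0 0 0]
t=2: x=[96.0100 80.3000 16.7000 0.9900 0.0000 0.0000] k=[97 78 14 6 0 0]
t=3: x=[94.9100 73.0500 20.1600 6.2200 0.6600 0.0000] k=[91 75 23 1 0 0]
t=4: x=[89.2400 71.0400 26.3000 3.3100 0.1100 0.0000] k=[85 75 22 0 0 0]
t=5: x=[83.9000 70.2700 25.4100 2.4200 0.0000 0.0000] k=[79 74 23 3 0 0]
t=6: x=[78.4500 68.9400 26.4100 4.8700 0.3300 0.0000] k=[79 71 29 4 0 0]
t=7: x=[78.1200 67.2600 30.8700 6.3100 0.4400 0.0000] k=[82 71 29 7 0 0]
t=8: x=[80.7900 67.5900 31.2000 8.6500 0.7700 0.0000] k=[86 65 30 11 5 0]
t=9: x=[83.6900 63.4600 31.7600 12.4300 5.1100 0.5500] k=[83 67 36 7 1 4]
t=10: x=[81.2400 65.3500 36.2200 9.5300 1.9900 3.6700] k=[79 60 38 14 2 5]
t=11: x=[76.9100 59.6700 37.7800 15.3200 3.6500 4.6700] k=[72 64 43 17 8 9]
t=12: x=[71.1200 62.5700 42.4500 18.8700 9.1000 8.8900] k=[69 62 37 21 10 6]
t=13: x=[68.2300 60.0200 37.9900 21.5500 10.7700 6.4400] k=[71 64 39 21 15 7]
t=14: x=[70.2300 62.0200 39.7700 22.3200 14.7800 7.8800] k=[67 60 43 17 13 12]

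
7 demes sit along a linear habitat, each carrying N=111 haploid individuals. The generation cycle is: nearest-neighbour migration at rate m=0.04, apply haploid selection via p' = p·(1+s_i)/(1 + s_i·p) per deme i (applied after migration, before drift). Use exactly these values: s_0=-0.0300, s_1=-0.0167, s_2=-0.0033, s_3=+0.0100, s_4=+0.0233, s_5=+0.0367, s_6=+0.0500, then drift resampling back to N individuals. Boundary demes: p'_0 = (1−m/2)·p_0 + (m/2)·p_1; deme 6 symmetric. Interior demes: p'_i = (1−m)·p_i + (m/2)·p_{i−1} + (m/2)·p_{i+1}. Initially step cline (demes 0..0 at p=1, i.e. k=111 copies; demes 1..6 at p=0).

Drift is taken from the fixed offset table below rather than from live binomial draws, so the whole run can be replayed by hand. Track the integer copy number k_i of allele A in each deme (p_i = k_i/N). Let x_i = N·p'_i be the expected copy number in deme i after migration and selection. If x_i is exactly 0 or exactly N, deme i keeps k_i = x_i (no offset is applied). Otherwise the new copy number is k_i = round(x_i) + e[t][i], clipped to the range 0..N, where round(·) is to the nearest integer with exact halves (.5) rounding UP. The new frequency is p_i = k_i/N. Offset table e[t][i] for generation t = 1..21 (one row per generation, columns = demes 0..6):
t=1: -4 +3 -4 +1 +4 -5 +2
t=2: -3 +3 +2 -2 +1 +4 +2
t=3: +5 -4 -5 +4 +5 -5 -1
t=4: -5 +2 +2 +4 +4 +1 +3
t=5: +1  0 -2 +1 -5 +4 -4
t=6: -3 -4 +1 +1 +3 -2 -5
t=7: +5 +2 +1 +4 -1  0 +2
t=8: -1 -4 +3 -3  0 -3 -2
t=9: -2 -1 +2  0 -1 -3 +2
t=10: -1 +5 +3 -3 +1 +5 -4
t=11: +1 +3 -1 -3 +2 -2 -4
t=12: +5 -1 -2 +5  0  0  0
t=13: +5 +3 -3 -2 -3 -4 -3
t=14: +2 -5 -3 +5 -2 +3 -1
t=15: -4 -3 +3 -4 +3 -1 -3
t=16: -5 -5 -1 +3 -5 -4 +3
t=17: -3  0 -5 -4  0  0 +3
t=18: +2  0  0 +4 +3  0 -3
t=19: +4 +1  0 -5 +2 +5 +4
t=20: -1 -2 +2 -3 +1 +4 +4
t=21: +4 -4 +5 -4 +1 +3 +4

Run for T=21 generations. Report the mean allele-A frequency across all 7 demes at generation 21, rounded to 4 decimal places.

t=0: k=[111 0 0 0 0 0 0]
t=1: x=[108.7128 2.1837 0.0000 0.0000 0.0000 0.0000 0.0000] k=[105 5 0 0 0 0 0]
t=2: x=[102.7709 6.7918 0.0997 0.0000 0.0000 0.0000 0.0000] k=[100 10 2 0 0 0 0]
t=3: x=[97.8510 11.4657 2.1131 0.0404 0.0000 0.0000 0.0000] k=[103 7 0 4 0 0 0]
t=4: x=[100.8014 8.6448 0.2193 3.8771 0.0819 0.0000 0.0000] k=[96 11 2 8 4 0 0]
t=5: x=[93.8632 12.3341 2.2926 7.8725 4.0898 0.0829 0.0000] k=[95 12 0 9 0 4 0]
t=6: x=[92.8830 13.2226 0.4186 8.7196 0.2660 3.9759 0.0840] k=[90 9 1 10 3 2 0]
t=7: x=[87.8265 10.3015 1.3356 9.7683 3.1906 2.0513 0.0420] k=[93 12 2 14 2 2 2]
t=8: x=[90.8832 13.2226 2.4321 13.6386 2.2911 2.0720 2.0981] k=[90 9 5 11 2 0 0]
t=9: x=[87.8265 10.3804 5.1836 10.7966 2.1889 0.0415 0.0000] k=[86 9 7 11 1 0 0]
t=10: x=[83.8400 10.3410 7.0980 10.8168 1.2072 0.0207 0.0000] k=[83 15 10 8 2 5 0]
t=11: x=[80.9776 16.0277 10.0298 7.9935 2.2298 5.0096 0.1050] k=[82 19 9 5 4 3 0]
t=12: x=[80.0649 19.7847 9.0924 5.1083 4.0898 3.0656 0.0630] k=[85 19 7 10 4 3 0]
t=13: x=[83.0478 19.8045 7.2775 9.9094 4.1919 3.0656 0.0630] k=[88 23 4 8 1 0 0]
t=14: x=[86.1169 23.6055 4.4459 7.8523 1.1458 0.0207 0.0000] k=[88 19 1 13 0 3 0]
t=15: x=[86.0356 19.7451 1.5948 12.6108 0.3274 2.9829 0.0630] k=[82 17 5 9 3 2 0]
t=16: x=[80.0244 17.8068 5.3033 8.8810 3.1702 2.0513 0.0420] k=[75 13 4 12 0 0 3]
t=17: x=[73.0025 13.8545 4.3262 11.7038 0.2456 0.0622 3.0829] k=[70 14 0 8 0 0 6]
t=18: x=[68.0810 14.6248 0.4386 7.7514 0.1637 0.1244 6.1577] k=[70 15 0 12 3 0 3]
t=19: x=[68.1012 15.5732 0.5382 11.6836 3.1906 0.1244 3.0829] k=[72 17 1 7 5 5 7]
t=20: x=[70.1166 17.5300 1.4353 6.9041 5.1520 5.2163 7.2852] k=[69 16 3 4 6 9 11]
t=21: x=[67.1345 16.5613 3.2695 4.0587 6.1525 9.2820 11.4515] k=[71 13 8 0 7 12 15]

0.1622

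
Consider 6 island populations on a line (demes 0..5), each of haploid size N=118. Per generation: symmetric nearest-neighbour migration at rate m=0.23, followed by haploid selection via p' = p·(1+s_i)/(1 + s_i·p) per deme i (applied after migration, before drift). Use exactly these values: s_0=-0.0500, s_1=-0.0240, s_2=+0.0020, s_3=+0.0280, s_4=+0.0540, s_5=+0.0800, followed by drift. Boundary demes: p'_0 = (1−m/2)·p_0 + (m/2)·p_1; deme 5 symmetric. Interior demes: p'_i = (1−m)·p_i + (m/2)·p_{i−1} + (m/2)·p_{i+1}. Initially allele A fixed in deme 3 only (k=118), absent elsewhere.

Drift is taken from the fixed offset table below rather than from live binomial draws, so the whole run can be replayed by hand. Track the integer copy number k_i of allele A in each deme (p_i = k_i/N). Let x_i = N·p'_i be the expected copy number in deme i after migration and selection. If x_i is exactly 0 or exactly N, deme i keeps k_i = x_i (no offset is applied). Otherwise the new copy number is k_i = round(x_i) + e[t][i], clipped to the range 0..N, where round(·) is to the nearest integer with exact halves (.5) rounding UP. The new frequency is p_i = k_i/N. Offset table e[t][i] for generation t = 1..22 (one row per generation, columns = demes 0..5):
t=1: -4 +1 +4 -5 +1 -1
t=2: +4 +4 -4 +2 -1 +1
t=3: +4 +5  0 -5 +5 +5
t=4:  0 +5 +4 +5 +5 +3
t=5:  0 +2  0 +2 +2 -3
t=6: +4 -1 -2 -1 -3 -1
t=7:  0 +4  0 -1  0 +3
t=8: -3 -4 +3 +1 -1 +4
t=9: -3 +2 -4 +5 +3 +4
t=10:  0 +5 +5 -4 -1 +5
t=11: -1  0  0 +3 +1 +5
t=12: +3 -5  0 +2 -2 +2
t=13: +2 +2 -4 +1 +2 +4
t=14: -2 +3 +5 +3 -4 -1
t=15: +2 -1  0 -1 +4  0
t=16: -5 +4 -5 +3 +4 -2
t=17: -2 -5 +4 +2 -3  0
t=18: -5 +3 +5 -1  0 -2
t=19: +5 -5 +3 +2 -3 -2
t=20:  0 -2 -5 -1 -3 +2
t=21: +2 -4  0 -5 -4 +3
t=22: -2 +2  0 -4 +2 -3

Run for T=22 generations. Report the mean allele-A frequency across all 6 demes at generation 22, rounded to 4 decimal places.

t=0: k=[0 0 0 118 0 0]
t=1: x=[0.0000 0.0000 13.5940 91.4328 14.2145 0.0000] k=[0 0 18 86 15 0]
t=2: x=[0.0000 2.0212 23.7879 70.7992 22.3782 1.8608] k=[0 6 20 73 21 3]
t=3: x=[0.6557 6.7634 24.5238 61.7384 25.9592 5.4568] k=[5 12 25 57 31 10]
t=4: x=[5.5283 12.4175 27.2268 51.1286 32.8060 13.2963] k=[6 17 31 56 38 16]
t=5: x=[6.9231 16.9887 32.3119 51.8563 38.8989 19.7641] k=[7 19 32 54 41 17]
t=6: x=[7.9894 18.7291 33.0825 50.7722 41.1327 21.0587] k=[12 18 31 50 38 20]
t=7: x=[12.1207 18.4241 31.7363 47.2149 38.6646 23.4842] k=[12 22 32 46 39 26]
t=8: x=[12.5625 21.5685 32.5070 44.3467 39.6830 29.1512] k=[10 18 36 45 39 33]
t=9: x=[10.4222 18.7635 35.0142 44.0345 40.3852 35.5727] k=[7 21 31 49 43 40]
t=10: x=[8.2095 20.1311 31.9665 47.0188 44.7970 42.4125] k=[8 25 37 43 44 47]
t=11: x=[9.4973 23.9578 36.3602 43.1782 45.6935 48.8425] k=[8 24 36 46 47 54]
t=12: x=[9.3871 23.0856 35.8198 45.7360 49.1917 55.4508] k=[12 18 36 48 47 57]
t=13: x=[12.1207 18.9897 35.3595 47.2853 49.7720 58.1174] k=[14 21 31 48 52 62]
t=14: x=[14.1535 20.9236 31.8514 47.2853 54.2277 63.1143] k=[12 24 37 50 50 62]
t=15: x=[12.7835 23.6522 37.0508 49.2958 52.9104 62.8851] k=[15 23 37 48 57 63]
t=16: x=[15.2267 23.2334 36.7055 48.5572 58.2053 64.5672] k=[10 27 32 52 62 63]
t=17: x=[11.4151 25.1361 33.7731 51.6506 62.5130 65.1387] k=[9 20 38 54 60 65]
t=18: x=[9.7944 20.3920 37.8213 53.6569 61.4352 66.6671] k=[5 23 43 53 61 65]
t=19: x=[6.7367 22.7801 41.9040 53.5767 62.0890 66.7811] k=[12 18 45 56 59 65]
t=20: x=[12.1207 20.0081 43.2147 55.8917 60.8958 66.5531] k=[12 18 38 55 58 69]
t=21: x=[12.1207 19.2160 37.7062 54.1983 60.4712 69.9419] k=[14 15 38 49 56 73]
t=22: x=[13.4899 17.1705 36.6705 49.3309 58.7009 73.2027] k=[11 19 37 45 61 70]

0.3432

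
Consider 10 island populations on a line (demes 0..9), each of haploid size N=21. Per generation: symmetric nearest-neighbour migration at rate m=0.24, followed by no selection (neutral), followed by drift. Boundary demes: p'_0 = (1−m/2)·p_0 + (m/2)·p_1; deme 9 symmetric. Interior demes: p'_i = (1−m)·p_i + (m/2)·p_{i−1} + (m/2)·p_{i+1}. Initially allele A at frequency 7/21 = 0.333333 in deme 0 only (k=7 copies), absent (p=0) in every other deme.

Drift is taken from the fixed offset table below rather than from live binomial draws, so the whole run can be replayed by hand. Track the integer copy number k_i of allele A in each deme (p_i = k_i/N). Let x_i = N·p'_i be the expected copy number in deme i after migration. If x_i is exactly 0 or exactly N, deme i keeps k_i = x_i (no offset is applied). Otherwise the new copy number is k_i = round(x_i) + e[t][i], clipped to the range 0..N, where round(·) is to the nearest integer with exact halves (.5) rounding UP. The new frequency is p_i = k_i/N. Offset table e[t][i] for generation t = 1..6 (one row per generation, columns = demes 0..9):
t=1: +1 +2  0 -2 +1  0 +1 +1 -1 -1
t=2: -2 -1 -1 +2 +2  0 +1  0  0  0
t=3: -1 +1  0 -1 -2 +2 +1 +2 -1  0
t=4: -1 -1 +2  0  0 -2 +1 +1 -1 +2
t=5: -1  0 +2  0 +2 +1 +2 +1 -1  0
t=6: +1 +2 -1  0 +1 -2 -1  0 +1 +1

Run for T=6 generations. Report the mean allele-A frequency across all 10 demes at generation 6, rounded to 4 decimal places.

t=0: k=[7 0 0 0 0 0 0 0 0 0]
t=1: x=[6.1600 0.8400 0.0000 0.0000 0.0000 0.0000 0.0000 0.0000 0.0000 0.0000] k=[7 3 0 0 0 0 0 0 0 0]
t=2: x=[6.5200 3.1200 0.3600 0.0000 0.0000 0.0000 0.0000 0.0000 0.0000 0.0000] k=[5 2 0 0 0 0 0 0 0 0]
t=3: x=[4.6400 2.1200 0.2400 0.0000 0.0000 0.0000 0.0000 0.0000 0.0000 0.0000] k=[4 3 0 0 0 0 0 0 0 0]
t=4: x=[3.8800 2.7600 0.3600 0.0000 0.0000 0.0000 0.0000 0.0000 0.0000 0.0000] k=[3 2 2 0 0 0 0 0 0 0]
t=5: x=[2.8800 2.1200 1.7600 0.2400 0.0000 0.0000 0.0000 0.0000 0.0000 0.0000] k=[2 2 4 0 0 0 0 0 0 0]
t=6: x=[2.0000 2.2400 3.2800 0.4800 0.0000 0.0000 0.0000 0.0000 0.0000 0.0000] k=[3 4 2 0 0 0 0 0 0 0]

0.0429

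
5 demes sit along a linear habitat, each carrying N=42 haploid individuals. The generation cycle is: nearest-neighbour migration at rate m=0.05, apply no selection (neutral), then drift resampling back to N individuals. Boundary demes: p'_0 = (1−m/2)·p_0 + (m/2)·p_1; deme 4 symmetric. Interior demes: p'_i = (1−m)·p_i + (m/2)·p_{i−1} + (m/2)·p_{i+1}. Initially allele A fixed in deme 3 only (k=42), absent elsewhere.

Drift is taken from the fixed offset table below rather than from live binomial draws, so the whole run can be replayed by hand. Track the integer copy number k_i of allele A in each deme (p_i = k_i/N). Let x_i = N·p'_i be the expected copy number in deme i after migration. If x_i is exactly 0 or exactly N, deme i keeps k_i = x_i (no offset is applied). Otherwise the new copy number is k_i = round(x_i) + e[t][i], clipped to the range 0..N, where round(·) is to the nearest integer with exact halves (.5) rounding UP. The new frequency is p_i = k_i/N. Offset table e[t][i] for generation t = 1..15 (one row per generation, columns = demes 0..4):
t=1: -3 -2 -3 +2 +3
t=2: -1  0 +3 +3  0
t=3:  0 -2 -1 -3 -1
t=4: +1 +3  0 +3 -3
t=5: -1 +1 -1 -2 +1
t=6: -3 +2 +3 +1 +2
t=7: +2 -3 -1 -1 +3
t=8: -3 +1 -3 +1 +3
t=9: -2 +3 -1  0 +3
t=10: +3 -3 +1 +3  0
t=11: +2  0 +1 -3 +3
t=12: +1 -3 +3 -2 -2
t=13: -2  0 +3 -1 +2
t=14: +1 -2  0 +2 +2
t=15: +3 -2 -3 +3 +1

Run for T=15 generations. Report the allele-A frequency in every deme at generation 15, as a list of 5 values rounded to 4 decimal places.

[0.1905, 0.0000, 0.3095, 0.7143, 0.5952]

t=0: k=[0 0 0 42 0]
t=1: x=[0.0000 0.0000 1.0500 39.9000 1.0500] k=[0 0 0 42 4]
t=2: x=[0.0000 0.0000 1.0500 40.0000 4.9500] k=[0 0 4 42 5]
t=3: x=[0.0000 0.1000 4.8500 40.1250 5.9250] k=[0 0 4 37 5]
t=4: x=[0.0000 0.1000 4.7250 35.3750 5.8000] k=[0 3 5 38 3]
t=5: x=[0.0750 2.9750 5.7750 36.3000 3.8750] k=[0 4 5 34 5]
t=6: x=[0.1000 3.9250 5.7000 32.5500 5.7250] k=[0 6 9 34 8]
t=7: x=[0.1500 5.9250 9.5500 32.7250 8.6500] k=[2 3 9 32 12]
t=8: x=[2.0250 3.1250 9.4250 30.9250 12.5000] k=[0 4 6 32 16]
t=9: x=[0.1000 3.9500 6.6000 30.9500 16.4000] k=[0 7 6 31 19]
t=10: x=[0.1750 6.8000 6.6500 30.0750 19.3000] k=[3 4 8 33 19]
t=11: x=[3.0250 4.0750 8.5250 32.0250 19.3500] k=[5 4 10 29 22]
t=12: x=[4.9750 4.1750 10.3250 28.3500 22.1750] k=[6 1 13 26 20]
t=13: x=[5.8750 1.4250 13.0250 25.5250 20.1500] k=[4 1 16 25 22]
t=14: x=[3.9250 1.4500 15.8500 24.7000 22.0750] k=[5 0 16 27 24]
t=15: x=[4.8750 0.5250 15.8750 26.6500 24.0750] k=[8 0 13 30 25]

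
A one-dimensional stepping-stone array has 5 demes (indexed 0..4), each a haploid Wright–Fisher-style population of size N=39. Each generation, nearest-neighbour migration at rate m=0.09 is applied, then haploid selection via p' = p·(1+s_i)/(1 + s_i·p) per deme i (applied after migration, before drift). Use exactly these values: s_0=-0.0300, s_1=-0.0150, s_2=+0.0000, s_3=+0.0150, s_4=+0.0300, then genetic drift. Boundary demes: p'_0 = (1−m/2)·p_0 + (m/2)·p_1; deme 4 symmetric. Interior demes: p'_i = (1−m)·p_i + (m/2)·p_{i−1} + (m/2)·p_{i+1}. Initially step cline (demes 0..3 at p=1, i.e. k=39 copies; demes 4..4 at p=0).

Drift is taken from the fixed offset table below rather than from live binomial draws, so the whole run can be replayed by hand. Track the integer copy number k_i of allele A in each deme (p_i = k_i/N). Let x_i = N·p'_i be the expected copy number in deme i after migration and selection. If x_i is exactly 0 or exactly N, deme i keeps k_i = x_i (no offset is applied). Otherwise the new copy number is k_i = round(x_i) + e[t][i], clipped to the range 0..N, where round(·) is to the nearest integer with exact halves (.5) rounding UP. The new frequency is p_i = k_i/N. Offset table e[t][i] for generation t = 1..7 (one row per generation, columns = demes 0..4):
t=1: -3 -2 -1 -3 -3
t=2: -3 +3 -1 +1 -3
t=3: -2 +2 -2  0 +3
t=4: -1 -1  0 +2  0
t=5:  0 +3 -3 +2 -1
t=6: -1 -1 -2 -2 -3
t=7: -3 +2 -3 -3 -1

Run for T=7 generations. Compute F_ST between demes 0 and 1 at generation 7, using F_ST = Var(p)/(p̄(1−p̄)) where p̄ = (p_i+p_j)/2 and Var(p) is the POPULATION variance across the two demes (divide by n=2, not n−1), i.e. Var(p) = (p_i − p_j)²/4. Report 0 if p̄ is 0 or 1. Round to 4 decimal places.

0.0400

t=0: k=[39 39 39 39 0]
t=1: x=[39.0000 39.0000 39.0000 37.2698 1.8052] k=[39 39 39 34 0]
t=2: x=[39.0000 39.0000 38.7750 32.7733 1.5740] k=[39 39 38 34 0]
t=3: x=[39.0000 38.9543 37.8650 32.7288 1.5740] k=[39 39 36 33 5]
t=4: x=[39.0000 38.8630 36.0000 31.9613 6.4169] k=[39 38 36 34 6]
t=5: x=[38.9536 37.9395 36.0000 32.9069 7.4363] k=[39 39 33 35 6]
t=6: x=[39.0000 38.7259 33.3600 33.6738 7.4821] k=[39 38 31 32 4]
t=7: x=[38.9536 37.7113 31.3600 30.7919 5.3960] k=[36 39 28 28 4]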